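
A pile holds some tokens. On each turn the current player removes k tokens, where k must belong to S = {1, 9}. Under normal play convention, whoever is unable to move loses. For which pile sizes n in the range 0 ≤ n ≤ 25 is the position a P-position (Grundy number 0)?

n :  0  1  2  3  4  5  6  7  8  9 10 11 12 13 14 15 16 17 18 19 20 21 22 23 24 25
G :  0  1  0  1  0  1  0  1  0  1  0  1  0  1  0  1  0  1  0  1  0  1  0  1  0  1
P-positions are exactly the n with G(n) = 0.

0, 2, 4, 6, 8, 10, 12, 14, 16, 18, 20, 22, 24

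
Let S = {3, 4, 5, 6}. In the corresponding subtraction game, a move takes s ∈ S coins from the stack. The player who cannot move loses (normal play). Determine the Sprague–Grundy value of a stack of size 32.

G(0) = 0
G(1) = mex{} = 0
G(2) = mex{} = 0
G(3) = mex{0} = 1
G(4) = mex{0,0} = 1
G(5) = mex{0,0,0} = 1
G(6) = mex{1,0,0,0} = 2
G(7) = mex{1,1,0,0} = 2
G(8) = mex{1,1,1,0} = 2
G(9) = mex{2,1,1,1} = 0
G(10) = mex{2,2,1,1} = 0
G(11) = mex{2,2,2,1} = 0
G(12) = mex{0,2,2,2} = 1
G(13) = mex{0,0,2,2} = 1
G(14) = mex{0,0,0,2} = 1
G(15) = mex{1,0,0,0} = 2
G(16) = mex{1,1,0,0} = 2
G(17) = mex{1,1,1,0} = 2
G(18) = mex{2,1,1,1} = 0
G(19) = mex{2,2,1,1} = 0
G(20) = mex{2,2,2,1} = 0
G(21) = mex{0,2,2,2} = 1
G(22) = mex{0,0,2,2} = 1
G(23) = mex{0,0,0,2} = 1
G(24) = mex{1,0,0,0} = 2
G(25) = mex{1,1,0,0} = 2
G(26) = mex{1,1,1,0} = 2
G(27) = mex{2,1,1,1} = 0
G(28) = mex{2,2,1,1} = 0
G(29) = mex{2,2,2,1} = 0
G(30) = mex{0,2,2,2} = 1
G(31) = mex{0,0,2,2} = 1
G(32) = mex{0,0,0,2} = 1

1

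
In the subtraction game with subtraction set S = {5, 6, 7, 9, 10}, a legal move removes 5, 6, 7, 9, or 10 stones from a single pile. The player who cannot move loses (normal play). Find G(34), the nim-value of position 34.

n :  0  1  2  3  4  5  6  7  8  9 10 11 12 13 14 15 16 17 18 19 20 21 22 23 24 25 26 27 28 29 30 31 32 33 34
G :  0  0  0  0  0  1  1  1  1  1  2  2  2  2  2  0  0  0  0  0  1  1  1  1  1  2  2  2  2  2  0  0  0  0  0

0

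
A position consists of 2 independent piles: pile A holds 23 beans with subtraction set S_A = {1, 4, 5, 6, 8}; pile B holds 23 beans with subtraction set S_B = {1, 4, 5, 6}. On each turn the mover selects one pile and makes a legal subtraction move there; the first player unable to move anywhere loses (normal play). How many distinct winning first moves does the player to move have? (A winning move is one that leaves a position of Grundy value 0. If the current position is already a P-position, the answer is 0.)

0

Pile A, S = {1, 4, 5, 6, 8}:
n :  0  1  2  3  4  5  6  7  8  9 10 11 12 13 14 15 16 17 18 19 20 21 22 23
G :  0  1  0  1  2  3  2  3  4  0  1  0  1  2  3  2  3  4  0  1  0  1  2  3
G_A(23) = 3.
Pile B, S = {1, 4, 5, 6}:
G(0) = 0
G(1) = mex{0} = 1
G(2) = mex{1} = 0
G(3) = mex{0} = 1
G(4) = mex{1,0} = 2
G(5) = mex{2,1,0} = 3
G(6) = mex{3,0,1,0} = 2
G(7) = mex{2,1,0,1} = 3
G(8) = mex{3,2,1,0} = 4
G(9) = mex{4,3,2,1} = 0
G(10) = mex{0,2,3,2} = 1
G(11) = mex{1,3,2,3} = 0
G(12) = mex{0,4,3,2} = 1
G(13) = mex{1,0,4,3} = 2
G(14) = mex{2,1,0,4} = 3
G(15) = mex{3,0,1,0} = 2
G(16) = mex{2,1,0,1} = 3
G(17) = mex{3,2,1,0} = 4
G(18) = mex{4,3,2,1} = 0
G(19) = mex{0,2,3,2} = 1
G(20) = mex{1,3,2,3} = 0
G(21) = mex{0,4,3,2} = 1
G(22) = mex{1,0,4,3} = 2
G(23) = mex{2,1,0,4} = 3
G_B(23) = 3.
Combined Grundy value = 3 ⊕ 3 = 0.
A winning move leaves total XOR = 0, i.e. changes one component's Grundy value g to g ⊕ X where X is the current total.
Pile A: target g' = 3⊕0 = 3, but every legal move changes the Grundy value (mex property), so 0 moves.
Pile B: target g' = 3⊕0 = 3, but every legal move changes the Grundy value (mex property), so 0 moves.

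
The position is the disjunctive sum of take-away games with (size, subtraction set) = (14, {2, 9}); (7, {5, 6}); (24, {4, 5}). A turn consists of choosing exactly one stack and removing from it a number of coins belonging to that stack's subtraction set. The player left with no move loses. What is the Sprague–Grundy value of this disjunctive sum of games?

Stack A, S = {2, 9}:
G(0) = 0
G(1) = mex{} = 0
G(2) = mex{0} = 1
G(3) = mex{0} = 1
G(4) = mex{1} = 0
G(5) = mex{1} = 0
G(6) = mex{0} = 1
G(7) = mex{0} = 1
G(8) = mex{1} = 0
G(9) = mex{1,0} = 2
G(10) = mex{0,0} = 1
G(11) = mex{2,1} = 0
G(12) = mex{1,1} = 0
G(13) = mex{0,0} = 1
G(14) = mex{0,0} = 1
G_A(14) = 1.
Stack B, S = {5, 6}:
n : 0 1 2 3 4 5 6 7
G : 0 0 0 0 0 1 1 1
G_B(7) = 1.
Stack C, S = {4, 5}:
G(0) = 0
G(1) = mex{} = 0
G(2) = mex{} = 0
G(3) = mex{} = 0
G(4) = mex{0} = 1
G(5) = mex{0,0} = 1
G(6) = mex{0,0} = 1
G(7) = mex{0,0} = 1
G(8) = mex{1,0} = 2
G(9) = mex{1,1} = 0
G(10) = mex{1,1} = 0
G(11) = mex{1,1} = 0
G(12) = mex{2,1} = 0
G(13) = mex{0,2} = 1
G(14) = mex{0,0} = 1
G(15) = mex{0,0} = 1
G(16) = mex{0,0} = 1
G(17) = mex{1,0} = 2
G(18) = mex{1,1} = 0
G(19) = mex{1,1} = 0
G(20) = mex{1,1} = 0
G(21) = mex{2,1} = 0
G(22) = mex{0,2} = 1
G(23) = mex{0,0} = 1
G(24) = mex{0,0} = 1
G_C(24) = 1.
Combined Grundy value = 1 ⊕ 1 ⊕ 1 = 1.

1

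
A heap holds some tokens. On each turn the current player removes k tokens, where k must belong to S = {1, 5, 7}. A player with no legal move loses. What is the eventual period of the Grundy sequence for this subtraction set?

G(0) = 0
G(1) = mex{0} = 1
G(2) = mex{1} = 0
G(3) = mex{0} = 1
G(4) = mex{1} = 0
G(5) = mex{0,0} = 1
G(6) = mex{1,1} = 0
G(7) = mex{0,0,0} = 1
G(8) = mex{1,1,1} = 0
G(9) = mex{0,0,0} = 1
G(10) = mex{1,1,1} = 0
G(11) = mex{0,0,0} = 1
G(12) = mex{1,1,1} = 0
G(13) = mex{0,0,0} = 1
G(14) = mex{1,1,1} = 0
G(n+2) = G(n) holds for n = 0,…,6 (a full window of length max(S) = 7), so the sequence is purely periodic with period 2.

2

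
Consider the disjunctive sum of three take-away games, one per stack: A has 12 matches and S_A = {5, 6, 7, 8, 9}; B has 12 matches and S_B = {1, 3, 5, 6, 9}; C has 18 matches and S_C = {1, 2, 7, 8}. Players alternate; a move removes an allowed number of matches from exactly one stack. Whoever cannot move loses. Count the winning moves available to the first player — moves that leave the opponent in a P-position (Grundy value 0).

Stack A, S = {5, 6, 7, 8, 9}:
G(0) = 0
G(1) = mex{} = 0
G(2) = mex{} = 0
G(3) = mex{} = 0
G(4) = mex{} = 0
G(5) = mex{0} = 1
G(6) = mex{0,0} = 1
G(7) = mex{0,0,0} = 1
G(8) = mex{0,0,0,0} = 1
G(9) = mex{0,0,0,0,0} = 1
G(10) = mex{1,0,0,0,0} = 2
G(11) = mex{1,1,0,0,0} = 2
G(12) = mex{1,1,1,0,0} = 2
G_A(12) = 2.
Stack B, S = {1, 3, 5, 6, 9}:
G(0) = 0
G(1) = mex{0} = 1
G(2) = mex{1} = 0
G(3) = mex{0,0} = 1
G(4) = mex{1,1} = 0
G(5) = mex{0,0,0} = 1
G(6) = mex{1,1,1,0} = 2
G(7) = mex{2,0,0,1} = 3
G(8) = mex{3,1,1,0} = 2
G(9) = mex{2,2,0,1,0} = 3
G(10) = mex{3,3,1,0,1} = 2
G(11) = mex{2,2,2,1,0} = 3
G(12) = mex{3,3,3,2,1} = 0
G_B(12) = 0.
Stack C, S = {1, 2, 7, 8}:
n :  0  1  2  3  4  5  6  7  8  9 10 11 12 13 14 15 16 17 18
G :  0  1  2  0  1  2  0  1  2  0  1  2  0  1  2  0  1  2  0
G_C(18) = 0.
Combined Grundy value = 2 ⊕ 0 ⊕ 0 = 2.
A winning move leaves total XOR = 0, i.e. changes one component's Grundy value g to g ⊕ X where X is the current total.
Stack A: need g' = 2⊕2 = 0. Options: 12−5→G=1, 12−6→G=1, 12−7→G=1, 12−8→G=0, 12−9→G=0. Hits: 2.
Stack B: need g' = 0⊕2 = 2. Options: 12−1→G=3, 12−3→G=3, 12−5→G=3, 12−6→G=2, 12−9→G=1. Hits: 1.
Stack C: need g' = 0⊕2 = 2. Options: 18−1→G=2, 18−2→G=1, 18−7→G=2, 18−8→G=1. Hits: 2.

5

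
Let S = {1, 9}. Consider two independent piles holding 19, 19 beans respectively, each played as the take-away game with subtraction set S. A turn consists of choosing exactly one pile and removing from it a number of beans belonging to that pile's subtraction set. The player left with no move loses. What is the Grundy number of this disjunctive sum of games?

0

All piles use S = {1, 9}:
G(0) = 0
G(1) = mex{0} = 1
G(2) = mex{1} = 0
G(3) = mex{0} = 1
G(4) = mex{1} = 0
G(5) = mex{0} = 1
G(6) = mex{1} = 0
G(7) = mex{0} = 1
G(8) = mex{1} = 0
G(9) = mex{0,0} = 1
G(10) = mex{1,1} = 0
G(11) = mex{0,0} = 1
G(12) = mex{1,1} = 0
G(13) = mex{0,0} = 1
G(14) = mex{1,1} = 0
G(15) = mex{0,0} = 1
G(16) = mex{1,1} = 0
G(17) = mex{0,0} = 1
G(18) = mex{1,1} = 0
G(19) = mex{0,0} = 1
Pile A: G(19) = 1.
Pile B: G(19) = 1.
Combined Grundy value = 1 ⊕ 1 = 0.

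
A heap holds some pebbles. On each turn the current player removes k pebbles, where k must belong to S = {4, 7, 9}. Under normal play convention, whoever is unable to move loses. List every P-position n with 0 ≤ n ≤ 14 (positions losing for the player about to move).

0, 1, 2, 3, 13, 14

G(0) = 0
G(1) = mex{} = 0
G(2) = mex{} = 0
G(3) = mex{} = 0
G(4) = mex{0} = 1
G(5) = mex{0} = 1
G(6) = mex{0} = 1
G(7) = mex{0,0} = 1
G(8) = mex{1,0} = 2
G(9) = mex{1,0,0} = 2
G(10) = mex{1,0,0} = 2
G(11) = mex{1,1,0} = 2
G(12) = mex{2,1,0} = 3
G(13) = mex{2,1,1} = 0
G(14) = mex{2,1,1} = 0
P-positions are exactly the n with G(n) = 0.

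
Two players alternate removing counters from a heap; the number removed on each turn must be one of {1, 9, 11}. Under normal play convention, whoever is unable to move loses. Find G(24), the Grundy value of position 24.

0

n :  0  1  2  3  4  5  6  7  8  9 10 11 12 13 14 15 16 17 18 19 20 21 22 23 24
G :  0  1  0  1  0  1  0  1  0  1  0  1  0  1  0  1  0  1  0  1  0  1  0  1  0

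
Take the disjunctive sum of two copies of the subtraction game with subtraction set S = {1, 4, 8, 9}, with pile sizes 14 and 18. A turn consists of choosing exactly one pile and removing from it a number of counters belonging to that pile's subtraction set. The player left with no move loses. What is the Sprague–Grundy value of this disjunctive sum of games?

All piles use S = {1, 4, 8, 9}:
G(0) = 0
G(1) = mex{0} = 1
G(2) = mex{1} = 0
G(3) = mex{0} = 1
G(4) = mex{1,0} = 2
G(5) = mex{2,1} = 0
G(6) = mex{0,0} = 1
G(7) = mex{1,1} = 0
G(8) = mex{0,2,0} = 1
G(9) = mex{1,0,1,0} = 2
G(10) = mex{2,1,0,1} = 3
G(11) = mex{3,0,1,0} = 2
G(12) = mex{2,1,2,1} = 0
G(13) = mex{0,2,0,2} = 1
G(14) = mex{1,3,1,0} = 2
G(15) = mex{2,2,0,1} = 3
G(16) = mex{3,0,1,0} = 2
G(17) = mex{2,1,2,1} = 0
G(18) = mex{0,2,3,2} = 1
Pile A: G(14) = 2.
Pile B: G(18) = 1.
Combined Grundy value = 2 ⊕ 1 = 3.

3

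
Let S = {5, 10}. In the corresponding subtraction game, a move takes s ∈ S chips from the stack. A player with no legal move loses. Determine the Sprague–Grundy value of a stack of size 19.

n :  0  1  2  3  4  5  6  7  8  9 10 11 12 13 14 15 16 17 18 19
G :  0  0  0  0  0  1  1  1  1  1  2  2  2  2  2  0  0  0  0  0

0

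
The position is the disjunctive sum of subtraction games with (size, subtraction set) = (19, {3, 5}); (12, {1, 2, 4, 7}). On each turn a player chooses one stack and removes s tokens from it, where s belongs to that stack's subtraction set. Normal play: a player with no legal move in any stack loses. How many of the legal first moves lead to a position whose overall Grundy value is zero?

Stack A, S = {3, 5}:
n :  0  1  2  3  4  5  6  7  8  9 10 11 12 13 14 15 16 17 18 19
G :  0  0  0  1  1  1  2  2  0  0  0  1  1  1  2  2  0  0  0  1
G_A(19) = 1.
Stack B, S = {1, 2, 4, 7}:
n :  0  1  2  3  4  5  6  7  8  9 10 11 12
G :  0  1  2  0  1  2  0  1  2  0  1  2  0
G_B(12) = 0.
Combined Grundy value = 1 ⊕ 0 = 1.
A winning move leaves total XOR = 0, i.e. changes one component's Grundy value g to g ⊕ X where X is the current total.
Stack A: need g' = 1⊕1 = 0. Options: 19−3→G=0, 19−5→G=2. Hits: 1.
Stack B: need g' = 0⊕1 = 1. Options: 12−1→G=2, 12−2→G=1, 12−4→G=2, 12−7→G=2. Hits: 1.

2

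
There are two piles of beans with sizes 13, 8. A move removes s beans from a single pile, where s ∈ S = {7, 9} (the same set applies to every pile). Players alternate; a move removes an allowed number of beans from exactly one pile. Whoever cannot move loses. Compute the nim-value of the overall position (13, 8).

All piles use S = {7, 9}:
n :  0  1  2  3  4  5  6  7  8  9 10 11 12 13
G :  0  0  0  0  0  0  0  1  1  1  1  1  1  1
Pile A: G(13) = 1.
Pile B: G(8) = 1.
Combined Grundy value = 1 ⊕ 1 = 0.

0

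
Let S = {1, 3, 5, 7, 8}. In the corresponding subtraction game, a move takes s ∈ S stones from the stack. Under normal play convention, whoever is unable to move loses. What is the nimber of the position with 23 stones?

G(0) = 0
G(1) = mex{0} = 1
G(2) = mex{1} = 0
G(3) = mex{0,0} = 1
G(4) = mex{1,1} = 0
G(5) = mex{0,0,0} = 1
G(6) = mex{1,1,1} = 0
G(7) = mex{0,0,0,0} = 1
G(8) = mex{1,1,1,1,0} = 2
G(9) = mex{2,0,0,0,1} = 3
G(10) = mex{3,1,1,1,0} = 2
G(11) = mex{2,2,0,0,1} = 3
G(12) = mex{3,3,1,1,0} = 2
G(13) = mex{2,2,2,0,1} = 3
G(14) = mex{3,3,3,1,0} = 2
G(15) = mex{2,2,2,2,1} = 0
G(16) = mex{0,3,3,3,2} = 1
G(17) = mex{1,2,2,2,3} = 0
G(18) = mex{0,0,3,3,2} = 1
G(19) = mex{1,1,2,2,3} = 0
G(20) = mex{0,0,0,3,2} = 1
G(21) = mex{1,1,1,2,3} = 0
G(22) = mex{0,0,0,0,2} = 1
G(23) = mex{1,1,1,1,0} = 2

2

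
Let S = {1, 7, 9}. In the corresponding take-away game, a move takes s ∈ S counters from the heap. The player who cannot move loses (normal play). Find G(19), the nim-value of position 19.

n :  0  1  2  3  4  5  6  7  8  9 10 11 12 13 14 15 16 17 18 19
G :  0  1  0  1  0  1  0  1  0  1  0  1  0  1  0  1  0  1  0  1

1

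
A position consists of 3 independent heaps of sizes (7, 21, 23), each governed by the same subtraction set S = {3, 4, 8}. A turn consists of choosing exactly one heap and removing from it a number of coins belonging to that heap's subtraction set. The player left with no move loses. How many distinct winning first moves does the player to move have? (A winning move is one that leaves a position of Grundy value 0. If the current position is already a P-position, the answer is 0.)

All heaps use S = {3, 4, 8}:
n :  0  1  2  3  4  5  6  7  8  9 10 11 12 13 14 15 16 17 18 19 20 21 22 23
G :  0  0  0  1  1  1  2  0  2  3  1  3  0  0  0  1  1  1  2  0  2  3  1  3
Heap A: G(7) = 0.
Heap B: G(21) = 3.
Heap C: G(23) = 3.
Combined Grundy value = 0 ⊕ 3 ⊕ 3 = 0.
A winning move leaves total XOR = 0, i.e. changes one component's Grundy value g to g ⊕ X where X is the current total.
Heap A: target g' = 0⊕0 = 0, but every legal move changes the Grundy value (mex property), so 0 moves.
Heap B: target g' = 3⊕0 = 3, but every legal move changes the Grundy value (mex property), so 0 moves.
Heap C: target g' = 3⊕0 = 3, but every legal move changes the Grundy value (mex property), so 0 moves.

0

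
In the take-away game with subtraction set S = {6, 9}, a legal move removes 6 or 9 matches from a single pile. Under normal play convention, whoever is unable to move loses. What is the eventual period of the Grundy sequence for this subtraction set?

n :  0  1  2  3  4  5  6  7  8  9 10 11 12 13 14 15 16 17 18 19 20 21 22 23 24 25 26 27 28 29 30 31
G :  0  0  0  0  0  0  1  1  1  1  1  1  2  2  2  0  0  0  0  0  0  1  1  1  1  1  1  2  2  2  0  0
G(n+15) = G(n) holds for n = 0,…,8 (a full window of length max(S) = 9), so the sequence is purely periodic with period 15.

15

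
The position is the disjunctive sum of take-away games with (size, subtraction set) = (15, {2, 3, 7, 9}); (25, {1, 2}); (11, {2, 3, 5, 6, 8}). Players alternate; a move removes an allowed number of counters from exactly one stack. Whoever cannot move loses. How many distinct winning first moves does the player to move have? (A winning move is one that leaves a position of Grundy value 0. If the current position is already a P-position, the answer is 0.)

4

Stack A, S = {2, 3, 7, 9}:
G(0) = 0
G(1) = mex{} = 0
G(2) = mex{0} = 1
G(3) = mex{0,0} = 1
G(4) = mex{1,0} = 2
G(5) = mex{1,1} = 0
G(6) = mex{2,1} = 0
G(7) = mex{0,2,0} = 1
G(8) = mex{0,0,0} = 1
G(9) = mex{1,0,1,0} = 2
G(10) = mex{1,1,1,0} = 2
G(11) = mex{2,1,2,1} = 0
G(12) = mex{2,2,0,1} = 3
G(13) = mex{0,2,0,2} = 1
G(14) = mex{3,0,1,0} = 2
G(15) = mex{1,3,1,0} = 2
G_A(15) = 2.
Stack B, S = {1, 2}:
n :  0  1  2  3  4  5  6  7  8  9 10 11 12 13 14 15 16 17 18 19 20 21 22 23 24 25
G :  0  1  2  0  1  2  0  1  2  0  1  2  0  1  2  0  1  2  0  1  2  0  1  2  0  1
G_B(25) = 1.
Stack C, S = {2, 3, 5, 6, 8}:
n :  0  1  2  3  4  5  6  7  8  9 10 11
G :  0  0  1  1  2  2  3  3  4  4  0  0
G_C(11) = 0.
Combined Grundy value = 2 ⊕ 1 ⊕ 0 = 3.
A winning move leaves total XOR = 0, i.e. changes one component's Grundy value g to g ⊕ X where X is the current total.
Stack A: need g' = 2⊕3 = 1. Options: 15−2→G=1, 15−3→G=3, 15−7→G=1, 15−9→G=0. Hits: 2.
Stack B: need g' = 1⊕3 = 2. Options: 25−1→G=0, 25−2→G=2. Hits: 1.
Stack C: need g' = 0⊕3 = 3. Options: 11−2→G=4, 11−3→G=4, 11−5→G=3, 11−6→G=2, 11−8→G=1. Hits: 1.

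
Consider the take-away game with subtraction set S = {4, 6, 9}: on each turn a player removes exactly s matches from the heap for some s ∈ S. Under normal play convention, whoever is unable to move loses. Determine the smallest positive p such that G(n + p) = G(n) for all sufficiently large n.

13

G(0) = 0
G(1) = mex{} = 0
G(2) = mex{} = 0
G(3) = mex{} = 0
G(4) = mex{0} = 1
G(5) = mex{0} = 1
G(6) = mex{0,0} = 1
G(7) = mex{0,0} = 1
G(8) = mex{1,0} = 2
G(9) = mex{1,0,0} = 2
G(10) = mex{1,1,0} = 2
G(11) = mex{1,1,0} = 2
G(12) = mex{2,1,0} = 3
G(13) = mex{2,1,1} = 0
G(14) = mex{2,2,1} = 0
G(15) = mex{2,2,1} = 0
G(16) = mex{3,2,1} = 0
G(17) = mex{0,2,2} = 1
G(18) = mex{0,3,2} = 1
G(19) = mex{0,0,2} = 1
G(20) = mex{0,0,2} = 1
G(21) = mex{1,0,3} = 2
G(22) = mex{1,0,0} = 2
G(23) = mex{1,1,0} = 2
G(24) = mex{1,1,0} = 2
G(25) = mex{2,1,0} = 3
G(26) = mex{2,1,1} = 0
G(27) = mex{2,2,1} = 0
G(n+13) = G(n) holds for n = 0,…,8 (a full window of length max(S) = 9), so the sequence is purely periodic with period 13.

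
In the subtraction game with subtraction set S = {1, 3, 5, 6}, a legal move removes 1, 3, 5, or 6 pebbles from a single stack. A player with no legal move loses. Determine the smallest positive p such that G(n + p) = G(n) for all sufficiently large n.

G(0) = 0
G(1) = mex{0} = 1
G(2) = mex{1} = 0
G(3) = mex{0,0} = 1
G(4) = mex{1,1} = 0
G(5) = mex{0,0,0} = 1
G(6) = mex{1,1,1,0} = 2
G(7) = mex{2,0,0,1} = 3
G(8) = mex{3,1,1,0} = 2
G(9) = mex{2,2,0,1} = 3
G(10) = mex{3,3,1,0} = 2
G(11) = mex{2,2,2,1} = 0
G(12) = mex{0,3,3,2} = 1
G(13) = mex{1,2,2,3} = 0
G(14) = mex{0,0,3,2} = 1
G(15) = mex{1,1,2,3} = 0
G(16) = mex{0,0,0,2} = 1
G(17) = mex{1,1,1,0} = 2
G(18) = mex{2,0,0,1} = 3
G(19) = mex{3,1,1,0} = 2
G(20) = mex{2,2,0,1} = 3
G(21) = mex{3,3,1,0} = 2
G(22) = mex{2,2,2,1} = 0
G(23) = mex{0,3,3,2} = 1
G(n+11) = G(n) holds for n = 0,…,5 (a full window of length max(S) = 6), so the sequence is purely periodic with period 11.

11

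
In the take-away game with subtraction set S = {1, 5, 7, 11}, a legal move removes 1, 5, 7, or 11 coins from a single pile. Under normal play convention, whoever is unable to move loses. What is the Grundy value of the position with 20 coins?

G(0) = 0
G(1) = mex{0} = 1
G(2) = mex{1} = 0
G(3) = mex{0} = 1
G(4) = mex{1} = 0
G(5) = mex{0,0} = 1
G(6) = mex{1,1} = 0
G(7) = mex{0,0,0} = 1
G(8) = mex{1,1,1} = 0
G(9) = mex{0,0,0} = 1
G(10) = mex{1,1,1} = 0
G(11) = mex{0,0,0,0} = 1
G(12) = mex{1,1,1,1} = 0
G(13) = mex{0,0,0,0} = 1
G(14) = mex{1,1,1,1} = 0
G(15) = mex{0,0,0,0} = 1
G(16) = mex{1,1,1,1} = 0
G(17) = mex{0,0,0,0} = 1
G(18) = mex{1,1,1,1} = 0
G(19) = mex{0,0,0,0} = 1
G(20) = mex{1,1,1,1} = 0

0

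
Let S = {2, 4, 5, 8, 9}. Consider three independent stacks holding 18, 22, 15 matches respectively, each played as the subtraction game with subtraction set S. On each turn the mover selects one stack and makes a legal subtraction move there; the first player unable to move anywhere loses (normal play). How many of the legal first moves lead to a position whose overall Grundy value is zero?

All stacks use S = {2, 4, 5, 8, 9}:
G(0) = 0
G(1) = mex{} = 0
G(2) = mex{0} = 1
G(3) = mex{0} = 1
G(4) = mex{1,0} = 2
G(5) = mex{1,0,0} = 2
G(6) = mex{2,1,0} = 3
G(7) = mex{2,1,1} = 0
G(8) = mex{3,2,1,0} = 4
G(9) = mex{0,2,2,0,0} = 1
G(10) = mex{4,3,2,1,0} = 5
G(11) = mex{1,0,3,1,1} = 2
G(12) = mex{5,4,0,2,1} = 3
G(13) = mex{2,1,4,2,2} = 0
G(14) = mex{3,5,1,3,2} = 0
G(15) = mex{0,2,5,0,3} = 1
G(16) = mex{0,3,2,4,0} = 1
G(17) = mex{1,0,3,1,4} = 2
G(18) = mex{1,0,0,5,1} = 2
G(19) = mex{2,1,0,2,5} = 3
G(20) = mex{2,1,1,3,2} = 0
G(21) = mex{3,2,1,0,3} = 4
G(22) = mex{0,2,2,0,0} = 1
Stack A: G(18) = 2.
Stack B: G(22) = 1.
Stack C: G(15) = 1.
Combined Grundy value = 2 ⊕ 1 ⊕ 1 = 2.
A winning move leaves total XOR = 0, i.e. changes one component's Grundy value g to g ⊕ X where X is the current total.
Stack A: need g' = 2⊕2 = 0. Options: 18−2→G=1, 18−4→G=0, 18−5→G=0, 18−8→G=5, 18−9→G=1. Hits: 2.
Stack B: need g' = 1⊕2 = 3. Options: 22−2→G=0, 22−4→G=2, 22−5→G=2, 22−8→G=0, 22−9→G=0. Hits: 0.
Stack C: need g' = 1⊕2 = 3. Options: 15−2→G=0, 15−4→G=2, 15−5→G=5, 15−8→G=0, 15−9→G=3. Hits: 1.

3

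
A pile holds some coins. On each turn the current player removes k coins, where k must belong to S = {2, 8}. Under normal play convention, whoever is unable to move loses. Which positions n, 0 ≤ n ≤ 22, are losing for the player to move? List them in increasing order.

0, 1, 4, 5, 10, 11, 14, 15, 20, 21

G(0) = 0
G(1) = mex{} = 0
G(2) = mex{0} = 1
G(3) = mex{0} = 1
G(4) = mex{1} = 0
G(5) = mex{1} = 0
G(6) = mex{0} = 1
G(7) = mex{0} = 1
G(8) = mex{1,0} = 2
G(9) = mex{1,0} = 2
G(10) = mex{2,1} = 0
G(11) = mex{2,1} = 0
G(12) = mex{0,0} = 1
G(13) = mex{0,0} = 1
G(14) = mex{1,1} = 0
G(15) = mex{1,1} = 0
G(16) = mex{0,2} = 1
G(17) = mex{0,2} = 1
G(18) = mex{1,0} = 2
G(19) = mex{1,0} = 2
G(20) = mex{2,1} = 0
G(21) = mex{2,1} = 0
G(22) = mex{0,0} = 1
P-positions are exactly the n with G(n) = 0.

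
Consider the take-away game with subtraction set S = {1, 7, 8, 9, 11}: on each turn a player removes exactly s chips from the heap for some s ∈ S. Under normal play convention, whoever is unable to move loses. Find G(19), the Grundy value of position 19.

G(0) = 0
G(1) = mex{0} = 1
G(2) = mex{1} = 0
G(3) = mex{0} = 1
G(4) = mex{1} = 0
G(5) = mex{0} = 1
G(6) = mex{1} = 0
G(7) = mex{0,0} = 1
G(8) = mex{1,1,0} = 2
G(9) = mex{2,0,1,0} = 3
G(10) = mex{3,1,0,1} = 2
G(11) = mex{2,0,1,0,0} = 3
G(12) = mex{3,1,0,1,1} = 2
G(13) = mex{2,0,1,0,0} = 3
G(14) = mex{3,1,0,1,1} = 2
G(15) = mex{2,2,1,0,0} = 3
G(16) = mex{3,3,2,1,1} = 0
G(17) = mex{0,2,3,2,0} = 1
G(18) = mex{1,3,2,3,1} = 0
G(19) = mex{0,2,3,2,2} = 1

1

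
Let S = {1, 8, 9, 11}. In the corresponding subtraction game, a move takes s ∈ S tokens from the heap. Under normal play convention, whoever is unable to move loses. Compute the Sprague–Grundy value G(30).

2

G(0) = 0
G(1) = mex{0} = 1
G(2) = mex{1} = 0
G(3) = mex{0} = 1
G(4) = mex{1} = 0
G(5) = mex{0} = 1
G(6) = mex{1} = 0
G(7) = mex{0} = 1
G(8) = mex{1,0} = 2
G(9) = mex{2,1,0} = 3
G(10) = mex{3,0,1} = 2
G(11) = mex{2,1,0,0} = 3
G(12) = mex{3,0,1,1} = 2
G(13) = mex{2,1,0,0} = 3
G(14) = mex{3,0,1,1} = 2
G(15) = mex{2,1,0,0} = 3
G(16) = mex{3,2,1,1} = 0
G(17) = mex{0,3,2,0} = 1
G(18) = mex{1,2,3,1} = 0
G(19) = mex{0,3,2,2} = 1
G(20) = mex{1,2,3,3} = 0
G(21) = mex{0,3,2,2} = 1
G(22) = mex{1,2,3,3} = 0
G(23) = mex{0,3,2,2} = 1
G(24) = mex{1,0,3,3} = 2
G(25) = mex{2,1,0,2} = 3
G(26) = mex{3,0,1,3} = 2
G(27) = mex{2,1,0,0} = 3
G(28) = mex{3,0,1,1} = 2
G(29) = mex{2,1,0,0} = 3
G(30) = mex{3,0,1,1} = 2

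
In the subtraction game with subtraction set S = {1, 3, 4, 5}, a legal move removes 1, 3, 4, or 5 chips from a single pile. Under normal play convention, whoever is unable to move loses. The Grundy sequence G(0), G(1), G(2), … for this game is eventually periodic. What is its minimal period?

n :  0  1  2  3  4  5  6  7  8  9 10 11 12 13 14 15 16 17
G :  0  1  0  1  2  3  2  3  0  1  0  1  2  3  2  3  0  1
G(n+8) = G(n) holds for n = 0,…,4 (a full window of length max(S) = 5), so the sequence is purely periodic with period 8.

8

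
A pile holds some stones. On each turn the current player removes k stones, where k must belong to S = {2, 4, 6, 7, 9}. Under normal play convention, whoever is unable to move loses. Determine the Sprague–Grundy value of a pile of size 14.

1

n :  0  1  2  3  4  5  6  7  8  9 10 11 12 13 14
G :  0  0  1  1  2  2  3  3  4  4  5  0  0  1  1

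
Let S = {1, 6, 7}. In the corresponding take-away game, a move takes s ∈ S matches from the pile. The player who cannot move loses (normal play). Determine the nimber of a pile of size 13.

n :  0  1  2  3  4  5  6  7  8  9 10 11 12 13
G :  0  1  0  1  0  1  2  3  2  3  2  3  0  1

1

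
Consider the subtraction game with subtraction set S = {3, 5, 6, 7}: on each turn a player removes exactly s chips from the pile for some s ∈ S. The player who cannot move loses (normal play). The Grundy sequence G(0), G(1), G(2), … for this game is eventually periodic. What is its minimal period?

G(0) = 0
G(1) = mex{} = 0
G(2) = mex{} = 0
G(3) = mex{0} = 1
G(4) = mex{0} = 1
G(5) = mex{0,0} = 1
G(6) = mex{1,0,0} = 2
G(7) = mex{1,0,0,0} = 2
G(8) = mex{1,1,0,0} = 2
G(9) = mex{2,1,1,0} = 3
G(10) = mex{2,1,1,1} = 0
G(11) = mex{2,2,1,1} = 0
G(12) = mex{3,2,2,1} = 0
G(13) = mex{0,2,2,2} = 1
G(14) = mex{0,3,2,2} = 1
G(15) = mex{0,0,3,2} = 1
G(16) = mex{1,0,0,3} = 2
G(17) = mex{1,0,0,0} = 2
G(18) = mex{1,1,0,0} = 2
G(19) = mex{2,1,1,0} = 3
G(20) = mex{2,1,1,1} = 0
G(21) = mex{2,2,1,1} = 0
G(n+10) = G(n) holds for n = 0,…,6 (a full window of length max(S) = 7), so the sequence is purely periodic with period 10.

10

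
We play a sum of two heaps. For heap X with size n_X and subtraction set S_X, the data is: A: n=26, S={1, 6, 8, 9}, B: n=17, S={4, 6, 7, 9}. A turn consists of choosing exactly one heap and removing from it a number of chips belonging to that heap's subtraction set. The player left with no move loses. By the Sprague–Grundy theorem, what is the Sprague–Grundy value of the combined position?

Heap A, S = {1, 6, 8, 9}:
n :  0  1  2  3  4  5  6  7  8  9 10 11 12 13 14 15 16 17 18 19 20 21 22 23 24 25 26
G :  0  1  0  1  0  1  2  0  1  2  3  2  3  2  0  1  2  0  1  0  1  0  1  2  0  1  2
G_A(26) = 2.
Heap B, S = {4, 6, 7, 9}:
G(0) = 0
G(1) = mex{} = 0
G(2) = mex{} = 0
G(3) = mex{} = 0
G(4) = mex{0} = 1
G(5) = mex{0} = 1
G(6) = mex{0,0} = 1
G(7) = mex{0,0,0} = 1
G(8) = mex{1,0,0} = 2
G(9) = mex{1,0,0,0} = 2
G(10) = mex{1,1,0,0} = 2
G(11) = mex{1,1,1,0} = 2
G(12) = mex{2,1,1,0} = 3
G(13) = mex{2,1,1,1} = 0
G(14) = mex{2,2,1,1} = 0
G(15) = mex{2,2,2,1} = 0
G(16) = mex{3,2,2,1} = 0
G(17) = mex{0,2,2,2} = 1
G_B(17) = 1.
Combined Grundy value = 2 ⊕ 1 = 3.

3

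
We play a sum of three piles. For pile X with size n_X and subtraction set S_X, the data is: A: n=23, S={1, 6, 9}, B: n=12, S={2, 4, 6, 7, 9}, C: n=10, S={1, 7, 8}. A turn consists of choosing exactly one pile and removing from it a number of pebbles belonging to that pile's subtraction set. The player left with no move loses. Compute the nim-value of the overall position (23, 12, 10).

3

Pile A, S = {1, 6, 9}:
G(0) = 0
G(1) = mex{0} = 1
G(2) = mex{1} = 0
G(3) = mex{0} = 1
G(4) = mex{1} = 0
G(5) = mex{0} = 1
G(6) = mex{1,0} = 2
G(7) = mex{2,1} = 0
G(8) = mex{0,0} = 1
G(9) = mex{1,1,0} = 2
G(10) = mex{2,0,1} = 3
G(11) = mex{3,1,0} = 2
G(12) = mex{2,2,1} = 0
G(13) = mex{0,0,0} = 1
G(14) = mex{1,1,1} = 0
G(15) = mex{0,2,2} = 1
G(16) = mex{1,3,0} = 2
G(17) = mex{2,2,1} = 0
G(18) = mex{0,0,2} = 1
G(19) = mex{1,1,3} = 0
G(20) = mex{0,0,2} = 1
G(21) = mex{1,1,0} = 2
G(22) = mex{2,2,1} = 0
G(23) = mex{0,0,0} = 1
G_A(23) = 1.
Pile B, S = {2, 4, 6, 7, 9}:
G(0) = 0
G(1) = mex{} = 0
G(2) = mex{0} = 1
G(3) = mex{0} = 1
G(4) = mex{1,0} = 2
G(5) = mex{1,0} = 2
G(6) = mex{2,1,0} = 3
G(7) = mex{2,1,0,0} = 3
G(8) = mex{3,2,1,0} = 4
G(9) = mex{3,2,1,1,0} = 4
G(10) = mex{4,3,2,1,0} = 5
G(11) = mex{4,3,2,2,1} = 0
G(12) = mex{5,4,3,2,1} = 0
G_B(12) = 0.
Pile C, S = {1, 7, 8}:
n :  0  1  2  3  4  5  6  7  8  9 10
G :  0  1  0  1  0  1  0  1  2  3  2
G_C(10) = 2.
Combined Grundy value = 1 ⊕ 0 ⊕ 2 = 3.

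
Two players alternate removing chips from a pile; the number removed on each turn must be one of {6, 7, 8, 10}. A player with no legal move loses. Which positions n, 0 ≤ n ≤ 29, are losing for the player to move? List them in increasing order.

0, 1, 2, 3, 4, 5, 16, 17, 18, 19, 20, 21

n :  0  1  2  3  4  5  6  7  8  9 10 11 12 13 14 15 16 17 18 19 20 21 22 23 24 25 26 27 28 29
G :  0  0  0  0  0  0  1  1  1  1  1  1  2  2  2  2  0  0  0  0  0  0  1  1  1  1  1  1  2  2
P-positions are exactly the n with G(n) = 0.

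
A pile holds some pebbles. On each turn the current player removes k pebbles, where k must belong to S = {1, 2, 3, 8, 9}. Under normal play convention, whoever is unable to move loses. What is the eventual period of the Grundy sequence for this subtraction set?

10

n :  0  1  2  3  4  5  6  7  8  9 10 11 12 13 14 15 16 17 18 19 20 21
G :  0  1  2  3  0  1  2  3  4  5  0  1  2  3  0  1  2  3  4  5  0  1
G(n+10) = G(n) holds for n = 0,…,8 (a full window of length max(S) = 9), so the sequence is purely periodic with period 10.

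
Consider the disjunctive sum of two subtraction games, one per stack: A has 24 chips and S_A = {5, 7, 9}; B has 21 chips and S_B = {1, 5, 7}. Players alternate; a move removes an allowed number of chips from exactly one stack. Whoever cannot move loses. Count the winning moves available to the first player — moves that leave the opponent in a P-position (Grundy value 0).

Stack A, S = {5, 7, 9}:
G(0) = 0
G(1) = mex{} = 0
G(2) = mex{} = 0
G(3) = mex{} = 0
G(4) = mex{} = 0
G(5) = mex{0} = 1
G(6) = mex{0} = 1
G(7) = mex{0,0} = 1
G(8) = mex{0,0} = 1
G(9) = mex{0,0,0} = 1
G(10) = mex{1,0,0} = 2
G(11) = mex{1,0,0} = 2
G(12) = mex{1,1,0} = 2
G(13) = mex{1,1,0} = 2
G(14) = mex{1,1,1} = 0
G(15) = mex{2,1,1} = 0
G(16) = mex{2,1,1} = 0
G(17) = mex{2,2,1} = 0
G(18) = mex{2,2,1} = 0
G(19) = mex{0,2,2} = 1
G(20) = mex{0,2,2} = 1
G(21) = mex{0,0,2} = 1
G(22) = mex{0,0,2} = 1
G(23) = mex{0,0,0} = 1
G(24) = mex{1,0,0} = 2
G_A(24) = 2.
Stack B, S = {1, 5, 7}:
n :  0  1  2  3  4  5  6  7  8  9 10 11 12 13 14 15 16 17 18 19 20 21
G :  0  1  0  1  0  1  0  1  0  1  0  1  0  1  0  1  0  1  0  1  0  1
G_B(21) = 1.
Combined Grundy value = 2 ⊕ 1 = 3.
A winning move leaves total XOR = 0, i.e. changes one component's Grundy value g to g ⊕ X where X is the current total.
Stack A: need g' = 2⊕3 = 1. Options: 24−5→G=1, 24−7→G=0, 24−9→G=0. Hits: 1.
Stack B: need g' = 1⊕3 = 2. Options: 21−1→G=0, 21−5→G=0, 21−7→G=0. Hits: 0.

1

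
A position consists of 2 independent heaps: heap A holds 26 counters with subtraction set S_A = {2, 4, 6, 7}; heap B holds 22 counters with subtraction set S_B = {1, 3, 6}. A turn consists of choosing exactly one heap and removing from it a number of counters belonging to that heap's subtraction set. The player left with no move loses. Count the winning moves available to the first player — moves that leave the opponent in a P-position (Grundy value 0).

Heap A, S = {2, 4, 6, 7}:
G(0) = 0
G(1) = mex{} = 0
G(2) = mex{0} = 1
G(3) = mex{0} = 1
G(4) = mex{1,0} = 2
G(5) = mex{1,0} = 2
G(6) = mex{2,1,0} = 3
G(7) = mex{2,1,0,0} = 3
G(8) = mex{3,2,1,0} = 4
G(9) = mex{3,2,1,1} = 0
G(10) = mex{4,3,2,1} = 0
G(11) = mex{0,3,2,2} = 1
G(12) = mex{0,4,3,2} = 1
G(13) = mex{1,0,3,3} = 2
G(14) = mex{1,0,4,3} = 2
G(15) = mex{2,1,0,4} = 3
G(16) = mex{2,1,0,0} = 3
G(17) = mex{3,2,1,0} = 4
G(18) = mex{3,2,1,1} = 0
G(19) = mex{4,3,2,1} = 0
G(20) = mex{0,3,2,2} = 1
G(21) = mex{0,4,3,2} = 1
G(22) = mex{1,0,3,3} = 2
G(23) = mex{1,0,4,3} = 2
G(24) = mex{2,1,0,4} = 3
G(25) = mex{2,1,0,0} = 3
G(26) = mex{3,2,1,0} = 4
G_A(26) = 4.
Heap B, S = {1, 3, 6}:
n :  0  1  2  3  4  5  6  7  8  9 10 11 12 13 14 15 16 17 18 19 20 21 22
G :  0  1  0  1  0  1  2  3  2  0  1  0  1  0  1  2  3  2  0  1  0  1  0
G_B(22) = 0.
Combined Grundy value = 4 ⊕ 0 = 4.
A winning move leaves total XOR = 0, i.e. changes one component's Grundy value g to g ⊕ X where X is the current total.
Heap A: need g' = 4⊕4 = 0. Options: 26−2→G=3, 26−4→G=2, 26−6→G=1, 26−7→G=0. Hits: 1.
Heap B: need g' = 0⊕4 = 4. Options: 22−1→G=1, 22−3→G=1, 22−6→G=3. Hits: 0.

1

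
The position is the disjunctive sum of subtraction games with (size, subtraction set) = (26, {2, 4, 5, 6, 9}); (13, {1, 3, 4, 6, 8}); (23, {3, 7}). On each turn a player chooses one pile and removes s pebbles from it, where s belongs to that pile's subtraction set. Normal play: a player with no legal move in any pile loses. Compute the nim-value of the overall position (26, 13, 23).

3

Pile A, S = {2, 4, 5, 6, 9}:
G(0) = 0
G(1) = mex{} = 0
G(2) = mex{0} = 1
G(3) = mex{0} = 1
G(4) = mex{1,0} = 2
G(5) = mex{1,0,0} = 2
G(6) = mex{2,1,0,0} = 3
G(7) = mex{2,1,1,0} = 3
G(8) = mex{3,2,1,1} = 0
G(9) = mex{3,2,2,1,0} = 4
G(10) = mex{0,3,2,2,0} = 1
G(11) = mex{4,3,3,2,1} = 0
G(12) = mex{1,0,3,3,1} = 2
G(13) = mex{0,4,0,3,2} = 1
G(14) = mex{2,1,4,0,2} = 3
G(15) = mex{1,0,1,4,3} = 2
G(16) = mex{3,2,0,1,3} = 4
G(17) = mex{2,1,2,0,0} = 3
G(18) = mex{4,3,1,2,4} = 0
G(19) = mex{3,2,3,1,1} = 0
G(20) = mex{0,4,2,3,0} = 1
G(21) = mex{0,3,4,2,2} = 1
G(22) = mex{1,0,3,4,1} = 2
G(23) = mex{1,0,0,3,3} = 2
G(24) = mex{2,1,0,0,2} = 3
G(25) = mex{2,1,1,0,4} = 3
G(26) = mex{3,2,1,1,3} = 0
G_A(26) = 0.
Pile B, S = {1, 3, 4, 6, 8}:
G(0) = 0
G(1) = mex{0} = 1
G(2) = mex{1} = 0
G(3) = mex{0,0} = 1
G(4) = mex{1,1,0} = 2
G(5) = mex{2,0,1} = 3
G(6) = mex{3,1,0,0} = 2
G(7) = mex{2,2,1,1} = 0
G(8) = mex{0,3,2,0,0} = 1
G(9) = mex{1,2,3,1,1} = 0
G(10) = mex{0,0,2,2,0} = 1
G(11) = mex{1,1,0,3,1} = 2
G(12) = mex{2,0,1,2,2} = 3
G(13) = mex{3,1,0,0,3} = 2
G_B(13) = 2.
Pile C, S = {3, 7}:
G(0) = 0
G(1) = mex{} = 0
G(2) = mex{} = 0
G(3) = mex{0} = 1
G(4) = mex{0} = 1
G(5) = mex{0} = 1
G(6) = mex{1} = 0
G(7) = mex{1,0} = 2
G(8) = mex{1,0} = 2
G(9) = mex{0,0} = 1
G(10) = mex{2,1} = 0
G(11) = mex{2,1} = 0
G(12) = mex{1,1} = 0
G(13) = mex{0,0} = 1
G(14) = mex{0,2} = 1
G(15) = mex{0,2} = 1
G(16) = mex{1,1} = 0
G(17) = mex{1,0} = 2
G(18) = mex{1,0} = 2
G(19) = mex{0,0} = 1
G(20) = mex{2,1} = 0
G(21) = mex{2,1} = 0
G(22) = mex{1,1} = 0
G(23) = mex{0,0} = 1
G_C(23) = 1.
Combined Grundy value = 0 ⊕ 2 ⊕ 1 = 3.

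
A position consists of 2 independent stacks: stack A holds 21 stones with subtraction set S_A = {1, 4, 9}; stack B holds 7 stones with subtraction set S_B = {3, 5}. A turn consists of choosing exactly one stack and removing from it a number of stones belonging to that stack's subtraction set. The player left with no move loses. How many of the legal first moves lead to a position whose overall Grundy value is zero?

1

Stack A, S = {1, 4, 9}:
G(0) = 0
G(1) = mex{0} = 1
G(2) = mex{1} = 0
G(3) = mex{0} = 1
G(4) = mex{1,0} = 2
G(5) = mex{2,1} = 0
G(6) = mex{0,0} = 1
G(7) = mex{1,1} = 0
G(8) = mex{0,2} = 1
G(9) = mex{1,0,0} = 2
G(10) = mex{2,1,1} = 0
G(11) = mex{0,0,0} = 1
G(12) = mex{1,1,1} = 0
G(13) = mex{0,2,2} = 1
G(14) = mex{1,0,0} = 2
G(15) = mex{2,1,1} = 0
G(16) = mex{0,0,0} = 1
G(17) = mex{1,1,1} = 0
G(18) = mex{0,2,2} = 1
G(19) = mex{1,0,0} = 2
G(20) = mex{2,1,1} = 0
G(21) = mex{0,0,0} = 1
G_A(21) = 1.
Stack B, S = {3, 5}:
G(0) = 0
G(1) = mex{} = 0
G(2) = mex{} = 0
G(3) = mex{0} = 1
G(4) = mex{0} = 1
G(5) = mex{0,0} = 1
G(6) = mex{1,0} = 2
G(7) = mex{1,0} = 2
G_B(7) = 2.
Combined Grundy value = 1 ⊕ 2 = 3.
A winning move leaves total XOR = 0, i.e. changes one component's Grundy value g to g ⊕ X where X is the current total.
Stack A: need g' = 1⊕3 = 2. Options: 21−1→G=0, 21−4→G=0, 21−9→G=0. Hits: 0.
Stack B: need g' = 2⊕3 = 1. Options: 7−3→G=1, 7−5→G=0. Hits: 1.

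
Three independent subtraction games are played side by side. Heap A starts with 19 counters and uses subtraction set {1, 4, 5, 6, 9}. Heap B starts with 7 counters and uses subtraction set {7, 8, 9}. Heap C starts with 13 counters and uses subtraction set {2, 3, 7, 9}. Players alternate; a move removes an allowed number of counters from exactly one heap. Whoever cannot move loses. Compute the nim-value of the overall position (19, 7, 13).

Heap A, S = {1, 4, 5, 6, 9}:
n :  0  1  2  3  4  5  6  7  8  9 10 11 12 13 14 15 16 17 18 19
G :  0  1  0  1  2  3  2  3  4  5  0  1  0  1  2  3  2  3  4  5
G_A(19) = 5.
Heap B, S = {7, 8, 9}:
n : 0 1 2 3 4 5 6 7
G : 0 0 0 0 0 0 0 1
G_B(7) = 1.
Heap C, S = {2, 3, 7, 9}:
G(0) = 0
G(1) = mex{} = 0
G(2) = mex{0} = 1
G(3) = mex{0,0} = 1
G(4) = mex{1,0} = 2
G(5) = mex{1,1} = 0
G(6) = mex{2,1} = 0
G(7) = mex{0,2,0} = 1
G(8) = mex{0,0,0} = 1
G(9) = mex{1,0,1,0} = 2
G(10) = mex{1,1,1,0} = 2
G(11) = mex{2,1,2,1} = 0
G(12) = mex{2,2,0,1} = 3
G(13) = mex{0,2,0,2} = 1
G_C(13) = 1.
Combined Grundy value = 5 ⊕ 1 ⊕ 1 = 5.

5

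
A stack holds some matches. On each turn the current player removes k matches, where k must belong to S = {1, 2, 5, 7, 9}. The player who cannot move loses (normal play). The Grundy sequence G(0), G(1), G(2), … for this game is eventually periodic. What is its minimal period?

14

G(0) = 0
G(1) = mex{0} = 1
G(2) = mex{1,0} = 2
G(3) = mex{2,1} = 0
G(4) = mex{0,2} = 1
G(5) = mex{1,0,0} = 2
G(6) = mex{2,1,1} = 0
G(7) = mex{0,2,2,0} = 1
G(8) = mex{1,0,0,1} = 2
G(9) = mex{2,1,1,2,0} = 3
G(10) = mex{3,2,2,0,1} = 4
G(11) = mex{4,3,0,1,2} = 5
G(12) = mex{5,4,1,2,0} = 3
G(13) = mex{3,5,2,0,1} = 4
G(14) = mex{4,3,3,1,2} = 0
G(15) = mex{0,4,4,2,0} = 1
G(16) = mex{1,0,5,3,1} = 2
G(17) = mex{2,1,3,4,2} = 0
G(18) = mex{0,2,4,5,3} = 1
G(19) = mex{1,0,0,3,4} = 2
G(20) = mex{2,1,1,4,5} = 0
G(21) = mex{0,2,2,0,3} = 1
G(22) = mex{1,0,0,1,4} = 2
G(23) = mex{2,1,1,2,0} = 3
G(24) = mex{3,2,2,0,1} = 4
G(25) = mex{4,3,0,1,2} = 5
G(26) = mex{5,4,1,2,0} = 3
G(27) = mex{3,5,2,0,1} = 4
G(28) = mex{4,3,3,1,2} = 0
G(29) = mex{0,4,4,2,0} = 1
G(n+14) = G(n) holds for n = 0,…,8 (a full window of length max(S) = 9), so the sequence is purely periodic with period 14.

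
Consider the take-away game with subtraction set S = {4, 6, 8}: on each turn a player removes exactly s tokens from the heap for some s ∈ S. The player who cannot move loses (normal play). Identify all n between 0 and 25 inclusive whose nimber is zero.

G(0) = 0
G(1) = mex{} = 0
G(2) = mex{} = 0
G(3) = mex{} = 0
G(4) = mex{0} = 1
G(5) = mex{0} = 1
G(6) = mex{0,0} = 1
G(7) = mex{0,0} = 1
G(8) = mex{1,0,0} = 2
G(9) = mex{1,0,0} = 2
G(10) = mex{1,1,0} = 2
G(11) = mex{1,1,0} = 2
G(12) = mex{2,1,1} = 0
G(13) = mex{2,1,1} = 0
G(14) = mex{2,2,1} = 0
G(15) = mex{2,2,1} = 0
G(16) = mex{0,2,2} = 1
G(17) = mex{0,2,2} = 1
G(18) = mex{0,0,2} = 1
G(19) = mex{0,0,2} = 1
G(20) = mex{1,0,0} = 2
G(21) = mex{1,0,0} = 2
G(22) = mex{1,1,0} = 2
G(23) = mex{1,1,0} = 2
G(24) = mex{2,1,1} = 0
G(25) = mex{2,1,1} = 0
P-positions are exactly the n with G(n) = 0.

0, 1, 2, 3, 12, 13, 14, 15, 24, 25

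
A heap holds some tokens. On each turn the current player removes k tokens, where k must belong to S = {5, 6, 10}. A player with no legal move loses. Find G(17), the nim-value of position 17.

0

n :  0  1  2  3  4  5  6  7  8  9 10 11 12 13 14 15 16 17
G :  0  0  0  0  0  1  1  1  1  1  2  2  2  2  2  0  0  0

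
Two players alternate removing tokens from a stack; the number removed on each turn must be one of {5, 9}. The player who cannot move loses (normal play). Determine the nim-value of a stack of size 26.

2

G(0) = 0
G(1) = mex{} = 0
G(2) = mex{} = 0
G(3) = mex{} = 0
G(4) = mex{} = 0
G(5) = mex{0} = 1
G(6) = mex{0} = 1
G(7) = mex{0} = 1
G(8) = mex{0} = 1
G(9) = mex{0,0} = 1
G(10) = mex{1,0} = 2
G(11) = mex{1,0} = 2
G(12) = mex{1,0} = 2
G(13) = mex{1,0} = 2
G(14) = mex{1,1} = 0
G(15) = mex{2,1} = 0
G(16) = mex{2,1} = 0
G(17) = mex{2,1} = 0
G(18) = mex{2,1} = 0
G(19) = mex{0,2} = 1
G(20) = mex{0,2} = 1
G(21) = mex{0,2} = 1
G(22) = mex{0,2} = 1
G(23) = mex{0,0} = 1
G(24) = mex{1,0} = 2
G(25) = mex{1,0} = 2
G(26) = mex{1,0} = 2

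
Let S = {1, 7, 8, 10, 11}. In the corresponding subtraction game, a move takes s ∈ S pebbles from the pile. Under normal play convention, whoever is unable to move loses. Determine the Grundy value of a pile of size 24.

0

n :  0  1  2  3  4  5  6  7  8  9 10 11 12 13 14 15 16 17 18 19 20 21 22 23 24
G :  0  1  0  1  0  1  0  1  2  3  2  3  2  3  2  3  4  5  0  1  0  1  0  1  0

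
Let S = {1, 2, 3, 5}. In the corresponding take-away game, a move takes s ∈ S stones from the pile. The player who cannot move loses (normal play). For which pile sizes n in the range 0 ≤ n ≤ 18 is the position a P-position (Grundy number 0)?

0, 4, 8, 12, 16

n :  0  1  2  3  4  5  6  7  8  9 10 11 12 13 14 15 16 17 18
G :  0  1  2  3  0  1  2  3  0  1  2  3  0  1  2  3  0  1  2
P-positions are exactly the n with G(n) = 0.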